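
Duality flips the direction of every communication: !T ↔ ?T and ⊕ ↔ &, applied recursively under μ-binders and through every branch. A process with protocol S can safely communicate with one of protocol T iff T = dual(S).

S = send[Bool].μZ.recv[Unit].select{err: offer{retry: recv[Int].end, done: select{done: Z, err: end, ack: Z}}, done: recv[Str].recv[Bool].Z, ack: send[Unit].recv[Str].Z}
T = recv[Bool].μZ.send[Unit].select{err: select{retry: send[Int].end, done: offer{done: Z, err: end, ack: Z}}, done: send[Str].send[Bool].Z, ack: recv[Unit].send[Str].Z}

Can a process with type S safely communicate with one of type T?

send[Bool] | recv[Bool]  match
  μZ | μZ  match (rec unchanged)
    recv[Unit] | send[Unit]  match
      select{err,done,ack} | select{err,done,ack}  ✗ choice polarity not flipped — not dual

NO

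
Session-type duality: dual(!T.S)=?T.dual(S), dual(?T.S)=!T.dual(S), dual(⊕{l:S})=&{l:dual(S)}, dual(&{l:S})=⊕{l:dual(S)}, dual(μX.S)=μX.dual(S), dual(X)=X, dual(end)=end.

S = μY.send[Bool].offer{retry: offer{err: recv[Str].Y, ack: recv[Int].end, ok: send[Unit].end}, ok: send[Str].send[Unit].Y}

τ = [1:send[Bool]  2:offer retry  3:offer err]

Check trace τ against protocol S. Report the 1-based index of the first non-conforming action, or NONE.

@1 send[Bool]  match  residual = offer{retry: offer{err: recv[Str].μY.…, ack: recv[Int].end, ok: send[Unit].end}, ok: send[Str].send[Unit].μY.…}
@2 offer retry  match  residual = offer{err: recv[Str].μY.…, ack: recv[Int].end, ok: send[Unit].end}
@3 offer err  match  residual = recv[Str].μY.…
trace exhausted — no violation

NONE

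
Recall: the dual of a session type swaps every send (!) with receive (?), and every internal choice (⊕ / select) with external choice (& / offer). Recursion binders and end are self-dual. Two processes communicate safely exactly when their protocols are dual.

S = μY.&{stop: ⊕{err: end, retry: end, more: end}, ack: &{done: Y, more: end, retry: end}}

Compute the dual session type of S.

μY.⊕{stop: &{err: end, retry: end, more: end}, ack: ⊕{done: Y, more: end, retry: end}}

μY ↦ μY  (binder kept)
  &{stop,ack} ↦ ⊕{stop,ack}  (offer→select)
    case stop:
      ⊕{err,retry,more} ↦ &{err,retry,more}  (⊕→&)
        case err:
          dual(end) = end
        case retry:
          dual(end) = end
        case more:
          dual(end) = end
    case ack:
      &{done,more,retry} ↦ ⊕{done,more,retry}  (offer→select)
        case done:
          dual(Y) = Y
        case more:
          dual(end) = end
        case retry:
          dual(end) = end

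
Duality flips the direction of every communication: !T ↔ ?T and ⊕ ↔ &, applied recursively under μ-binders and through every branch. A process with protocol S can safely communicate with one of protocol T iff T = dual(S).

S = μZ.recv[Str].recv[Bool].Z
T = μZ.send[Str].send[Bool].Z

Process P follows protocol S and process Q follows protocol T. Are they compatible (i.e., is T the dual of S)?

μZ ‖ μZ  match (μ self-dual)
  recv[Str] ‖ send[Str]  match
    recv[Bool] ‖ send[Bool]  match
      Z ‖ Z  match

YES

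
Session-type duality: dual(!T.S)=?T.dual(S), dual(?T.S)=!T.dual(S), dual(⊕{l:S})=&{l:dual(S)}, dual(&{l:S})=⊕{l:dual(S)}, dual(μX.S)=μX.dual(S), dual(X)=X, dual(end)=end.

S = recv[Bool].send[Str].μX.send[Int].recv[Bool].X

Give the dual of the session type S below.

recv[Bool] = send[Bool]
  send[Str] = recv[Str]
    μX = μX  (rec unchanged)
      send[Int] = recv[Int]
        recv[Bool] = send[Bool]
          X self-dual

send[Bool].recv[Str].μX.recv[Int].send[Bool].X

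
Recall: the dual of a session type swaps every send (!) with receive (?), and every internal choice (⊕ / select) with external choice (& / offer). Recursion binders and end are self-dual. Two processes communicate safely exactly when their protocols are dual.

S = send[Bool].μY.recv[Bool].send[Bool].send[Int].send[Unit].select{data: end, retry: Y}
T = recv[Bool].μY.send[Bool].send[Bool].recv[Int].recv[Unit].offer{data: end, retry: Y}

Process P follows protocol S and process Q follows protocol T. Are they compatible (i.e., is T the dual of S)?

send[Bool] ‖ recv[Bool]  ✓
  μY ‖ μY  ✓ (μ self-dual)
    recv[Bool] ‖ send[Bool]  ✓
      send[Bool] ‖ send[Bool]  ✗ same direction on both sides — not dual

NO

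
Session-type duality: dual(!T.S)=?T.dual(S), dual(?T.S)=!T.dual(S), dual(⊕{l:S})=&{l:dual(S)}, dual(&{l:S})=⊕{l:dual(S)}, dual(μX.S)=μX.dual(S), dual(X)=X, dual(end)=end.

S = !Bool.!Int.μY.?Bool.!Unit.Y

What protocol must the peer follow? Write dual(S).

?Bool.?Int.μY.!Bool.?Unit.Y

!Bool → ?Bool
  !Int → ?Int
    μY → μY  (μ self-dual)
      ?Bool → !Bool
        !Unit → ?Unit
          dual(Y) = Y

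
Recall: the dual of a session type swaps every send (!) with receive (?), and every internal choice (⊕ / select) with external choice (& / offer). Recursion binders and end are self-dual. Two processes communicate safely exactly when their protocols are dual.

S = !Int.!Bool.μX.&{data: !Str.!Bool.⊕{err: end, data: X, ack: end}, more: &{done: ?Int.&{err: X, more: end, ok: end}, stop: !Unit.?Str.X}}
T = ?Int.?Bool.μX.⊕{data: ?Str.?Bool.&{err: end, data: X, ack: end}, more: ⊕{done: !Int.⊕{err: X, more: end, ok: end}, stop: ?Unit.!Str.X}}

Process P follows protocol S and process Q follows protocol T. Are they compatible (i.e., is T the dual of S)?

YES

!Int vs ?Int  ✓
  !Bool vs ?Bool  ✓
    μX vs μX  ✓ (μ self-dual)
      &{data,more} vs ⊕{data,more}  ✓ same labels
        • data:
          !Str vs ?Str  ✓
            !Bool vs ?Bool  ✓
              ⊕{err,data,ack} vs &{err,data,ack}  ✓ same labels
                • err:
                  end vs end  ✓
                • data:
                  X vs X  ✓
                • ack:
                  end vs end  ✓
        • more:
          &{done,stop} vs ⊕{done,stop}  ✓ same labels
            • done:
              ?Int vs !Int  ✓
                &{err,more,ok} vs ⊕{err,more,ok}  ✓ same labels
                  • err:
                    X vs X  ✓
                  • more:
                    end vs end  ✓
                  • ok:
                    end vs end  ✓
            • stop:
              !Unit vs ?Unit  ✓
                ?Str vs !Str  ✓
                  X vs X  ✓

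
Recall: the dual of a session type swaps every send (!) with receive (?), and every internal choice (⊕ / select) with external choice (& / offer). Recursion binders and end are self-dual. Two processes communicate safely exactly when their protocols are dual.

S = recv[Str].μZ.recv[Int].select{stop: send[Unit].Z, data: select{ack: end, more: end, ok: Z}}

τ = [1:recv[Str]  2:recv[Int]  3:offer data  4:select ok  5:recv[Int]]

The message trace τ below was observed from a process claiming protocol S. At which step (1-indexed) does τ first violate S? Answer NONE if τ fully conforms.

3

@1 recv[Str]  match  residual = μZ.…
@2 recv[Int]  match  residual = select{stop: send[Unit].μZ.…, data: select{ack: end, more: end, ok: μZ.…}}
@3 got offer data, protocol expects select stop or select data  ✗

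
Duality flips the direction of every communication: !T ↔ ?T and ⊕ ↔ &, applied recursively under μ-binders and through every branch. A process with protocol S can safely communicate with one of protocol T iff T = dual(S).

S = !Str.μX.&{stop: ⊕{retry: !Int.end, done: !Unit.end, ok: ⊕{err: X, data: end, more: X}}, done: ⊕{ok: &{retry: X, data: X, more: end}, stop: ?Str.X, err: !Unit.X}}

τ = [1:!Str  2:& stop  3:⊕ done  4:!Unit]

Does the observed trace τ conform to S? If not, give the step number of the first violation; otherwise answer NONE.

[1] !Str  match  cont: μX.…
[2] & stop  match  cont: ⊕{retry: !Int.end, done: !Unit.end, ok: ⊕{err: μX.…, data: end, more: μX.…}}
[3] ⊕ done  match  cont: !Unit.end
[4] !Unit  match  cont: end
trace exhausted — no violation

NONE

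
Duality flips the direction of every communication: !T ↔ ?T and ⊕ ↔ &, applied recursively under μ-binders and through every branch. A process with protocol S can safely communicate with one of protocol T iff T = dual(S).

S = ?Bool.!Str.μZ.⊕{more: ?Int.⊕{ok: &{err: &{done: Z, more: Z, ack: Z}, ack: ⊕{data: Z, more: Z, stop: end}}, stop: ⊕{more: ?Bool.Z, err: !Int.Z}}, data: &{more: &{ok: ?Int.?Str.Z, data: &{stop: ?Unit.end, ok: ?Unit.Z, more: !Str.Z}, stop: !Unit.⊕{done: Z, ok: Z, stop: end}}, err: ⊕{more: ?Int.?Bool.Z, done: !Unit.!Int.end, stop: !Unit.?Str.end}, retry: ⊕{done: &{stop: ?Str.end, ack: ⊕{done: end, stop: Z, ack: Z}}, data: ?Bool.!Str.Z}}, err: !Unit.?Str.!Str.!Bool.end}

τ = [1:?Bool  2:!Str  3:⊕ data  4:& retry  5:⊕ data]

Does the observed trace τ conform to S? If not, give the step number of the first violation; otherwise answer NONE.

NONE

step 1: ?Bool  ok  now at !Str.μZ.…
step 2: !Str  ok  now at μZ.…
step 3: ⊕ data  ok  now at &{more: &{ok: ?Int.?Str.μZ.…, data: &{stop: ?Unit.end, ok: ?Unit.μZ.…, more: !Str.μZ.…}, stop: !Unit.⊕{done: μZ.…, ok: μZ.…, stop: end}}, err: ⊕{more: ?Int.?Bool.μZ.…, done: !Unit.!Int.end, stop: !Unit.?Str.end}, retry: ⊕{done: &{stop: ?Str.end, ack: ⊕{done: end, stop: μZ.…, ack: μZ.…}}, data: ?Bool.!Str.μZ.…}}
step 4: & retry  ok  now at ⊕{done: &{stop: ?Str.end, ack: ⊕{done: end, stop: μZ.…, ack: μZ.…}}, data: ?Bool.!Str.μZ.…}
step 5: ⊕ data  ok  now at ?Bool.!Str.μZ.…
trace exhausted — no violation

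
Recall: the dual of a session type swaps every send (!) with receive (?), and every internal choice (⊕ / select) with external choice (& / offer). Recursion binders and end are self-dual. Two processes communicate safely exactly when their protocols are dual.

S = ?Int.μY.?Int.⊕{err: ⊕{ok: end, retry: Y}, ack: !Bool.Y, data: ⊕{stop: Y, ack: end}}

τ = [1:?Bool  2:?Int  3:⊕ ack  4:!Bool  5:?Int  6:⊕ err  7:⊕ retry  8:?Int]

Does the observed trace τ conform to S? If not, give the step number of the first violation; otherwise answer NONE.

1

[1] got ?Bool, protocol expects ?Int  ✗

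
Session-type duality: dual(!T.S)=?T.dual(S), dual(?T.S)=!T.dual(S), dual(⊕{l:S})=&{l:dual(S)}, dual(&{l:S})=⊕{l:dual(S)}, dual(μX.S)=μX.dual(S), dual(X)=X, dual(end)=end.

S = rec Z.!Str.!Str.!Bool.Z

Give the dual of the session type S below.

rec Z.?Str.?Str.?Bool.Z

rec Z = rec Z  (rec unchanged)
  !Str = ?Str
    !Str = ?Str
      !Bool = ?Bool
        Z self-dual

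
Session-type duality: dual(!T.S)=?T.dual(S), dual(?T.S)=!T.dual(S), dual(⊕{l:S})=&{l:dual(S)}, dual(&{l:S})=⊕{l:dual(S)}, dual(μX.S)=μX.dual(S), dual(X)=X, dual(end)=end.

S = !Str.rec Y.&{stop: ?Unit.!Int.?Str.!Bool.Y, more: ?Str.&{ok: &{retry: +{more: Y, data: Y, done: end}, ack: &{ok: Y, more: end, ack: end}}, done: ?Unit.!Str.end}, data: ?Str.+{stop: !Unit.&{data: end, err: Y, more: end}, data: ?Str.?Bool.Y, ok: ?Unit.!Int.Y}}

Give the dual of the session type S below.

!Str ↦ ?Str
  rec Y ↦ rec Y  (μ self-dual)
    &{stop,more,data} ↦ +{stop,more,data}  (external→internal)
      case stop:
        ?Unit ↦ !Unit
          !Int ↦ ?Int
            ?Str ↦ !Str
              !Bool ↦ ?Bool
                Y self-dual
      case more:
        ?Str ↦ !Str
          &{ok,done} ↦ +{ok,done}  (external→internal)
            case ok:
              &{retry,ack} ↦ +{retry,ack}  (external→internal)
                case retry:
                  +{more,data,done} ↦ &{more,data,done}  (internal→external)
                    case more:
                      Y self-dual
                    case data:
                      Y self-dual
                    case done:
                      end self-dual
                case ack:
                  &{ok,more,ack} ↦ +{ok,more,ack}  (external→internal)
                    case ok:
                      Y self-dual
                    case more:
                      end self-dual
                    case ack:
                      end self-dual
            case done:
              ?Unit ↦ !Unit
                !Str ↦ ?Str
                  end self-dual
      case data:
        ?Str ↦ !Str
          +{stop,data,ok} ↦ &{stop,data,ok}  (internal→external)
            case stop:
              !Unit ↦ ?Unit
                &{data,err,more} ↦ +{data,err,more}  (external→internal)
                  case data:
                    end self-dual
                  case err:
                    Y self-dual
                  case more:
                    end self-dual
            case data:
              ?Str ↦ !Str
                ?Bool ↦ !Bool
                  Y self-dual
            case ok:
              ?Unit ↦ !Unit
                !Int ↦ ?Int
                  Y self-dual

?Str.rec Y.+{stop: !Unit.?Int.!Str.?Bool.Y, more: !Str.+{ok: +{retry: &{more: Y, data: Y, done: end}, ack: +{ok: Y, more: end, ack: end}}, done: !Unit.?Str.end}, data: !Str.&{stop: ?Unit.+{data: end, err: Y, more: end}, data: !Str.!Bool.Y, ok: !Unit.?Int.Y}}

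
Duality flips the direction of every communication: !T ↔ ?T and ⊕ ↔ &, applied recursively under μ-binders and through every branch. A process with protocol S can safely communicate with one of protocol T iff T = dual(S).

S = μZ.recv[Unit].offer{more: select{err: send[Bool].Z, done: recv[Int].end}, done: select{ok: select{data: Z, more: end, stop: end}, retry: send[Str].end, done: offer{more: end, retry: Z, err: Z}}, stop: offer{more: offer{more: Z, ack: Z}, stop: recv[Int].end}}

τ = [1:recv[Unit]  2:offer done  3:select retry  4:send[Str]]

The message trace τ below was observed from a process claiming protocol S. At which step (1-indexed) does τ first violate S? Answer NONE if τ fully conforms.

NONE

@1 recv[Unit]  match  cont: offer{more: select{err: send[Bool].μZ.…, done: recv[Int].end}, done: select{ok: select{data: μZ.…, more: end, stop: end}, retry: send[Str].end, done: offer{more: end, retry: μZ.…, err: μZ.…}}, stop: offer{more: offer{more: μZ.…, ack: μZ.…}, stop: recv[Int].end}}
@2 offer done  match  cont: select{ok: select{data: μZ.…, more: end, stop: end}, retry: send[Str].end, done: offer{more: end, retry: μZ.…, err: μZ.…}}
@3 select retry  match  cont: send[Str].end
@4 send[Str]  match  cont: end
trace exhausted — no violation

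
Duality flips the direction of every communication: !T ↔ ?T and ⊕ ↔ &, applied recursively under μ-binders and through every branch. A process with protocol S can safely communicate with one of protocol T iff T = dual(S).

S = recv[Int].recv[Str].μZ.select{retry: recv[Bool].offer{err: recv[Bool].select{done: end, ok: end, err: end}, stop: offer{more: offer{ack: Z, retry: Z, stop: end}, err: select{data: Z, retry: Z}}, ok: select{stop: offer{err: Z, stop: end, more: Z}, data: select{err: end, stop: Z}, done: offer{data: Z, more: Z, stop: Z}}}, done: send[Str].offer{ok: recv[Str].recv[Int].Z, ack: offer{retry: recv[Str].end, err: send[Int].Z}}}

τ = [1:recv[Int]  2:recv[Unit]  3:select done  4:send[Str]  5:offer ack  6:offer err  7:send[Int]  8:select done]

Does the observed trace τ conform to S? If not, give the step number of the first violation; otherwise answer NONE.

2

step 1: recv[Int]  ✓  now at recv[Str].μZ.…
step 2: got recv[Unit], protocol expects recv[Str]  ✗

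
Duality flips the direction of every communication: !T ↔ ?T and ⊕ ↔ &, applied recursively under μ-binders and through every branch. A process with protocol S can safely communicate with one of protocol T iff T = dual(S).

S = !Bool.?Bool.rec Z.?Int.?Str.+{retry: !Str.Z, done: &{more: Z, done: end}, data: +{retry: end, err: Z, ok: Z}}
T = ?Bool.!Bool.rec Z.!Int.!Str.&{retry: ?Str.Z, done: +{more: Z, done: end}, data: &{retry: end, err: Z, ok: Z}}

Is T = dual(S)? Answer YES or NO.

!Bool vs ?Bool  match
  ?Bool vs !Bool  match
    rec Z vs rec Z  match (μ self-dual)
      ?Int vs !Int  match
        ?Str vs !Str  match
          +{retry,done,data} vs &{retry,done,data}  match same labels
            • retry:
              !Str vs ?Str  match
                Z vs Z  match
            • done:
              &{more,done} vs +{more,done}  match same labels
                • more:
                  Z vs Z  match
                • done:
                  end vs end  match
            • data:
              +{retry,err,ok} vs &{retry,err,ok}  match same labels
                • retry:
                  end vs end  match
                • err:
                  Z vs Z  match
                • ok:
                  Z vs Z  match

YES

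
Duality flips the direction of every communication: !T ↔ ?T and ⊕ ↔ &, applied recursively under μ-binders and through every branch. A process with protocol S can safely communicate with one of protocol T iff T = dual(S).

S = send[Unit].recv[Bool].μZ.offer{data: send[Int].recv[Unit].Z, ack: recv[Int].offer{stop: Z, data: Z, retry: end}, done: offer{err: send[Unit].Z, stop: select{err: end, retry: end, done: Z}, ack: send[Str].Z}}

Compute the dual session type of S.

recv[Unit].send[Bool].μZ.select{data: recv[Int].send[Unit].Z, ack: send[Int].select{stop: Z, data: Z, retry: end}, done: select{err: recv[Unit].Z, stop: offer{err: end, retry: end, done: Z}, ack: recv[Str].Z}}

send[Unit] ↦ recv[Unit]
  recv[Bool] ↦ send[Bool]
    μZ ↦ μZ  (μ self-dual)
      offer{data,ack,done} ↦ select{data,ack,done}  (external→internal)
        • data:
          send[Int] ↦ recv[Int]
            recv[Unit] ↦ send[Unit]
              Z self-dual
        • ack:
          recv[Int] ↦ send[Int]
            offer{stop,data,retry} ↦ select{stop,data,retry}  (external→internal)
              • stop:
                Z self-dual
              • data:
                Z self-dual
              • retry:
                end self-dual
        • done:
          offer{err,stop,ack} ↦ select{err,stop,ack}  (external→internal)
            • err:
              send[Unit] ↦ recv[Unit]
                Z self-dual
            • stop:
              select{err,retry,done} ↦ offer{err,retry,done}  (select→offer)
                • err:
                  end self-dual
                • retry:
                  end self-dual
                • done:
                  Z self-dual
            • ack:
              send[Str] ↦ recv[Str]
                Z self-dual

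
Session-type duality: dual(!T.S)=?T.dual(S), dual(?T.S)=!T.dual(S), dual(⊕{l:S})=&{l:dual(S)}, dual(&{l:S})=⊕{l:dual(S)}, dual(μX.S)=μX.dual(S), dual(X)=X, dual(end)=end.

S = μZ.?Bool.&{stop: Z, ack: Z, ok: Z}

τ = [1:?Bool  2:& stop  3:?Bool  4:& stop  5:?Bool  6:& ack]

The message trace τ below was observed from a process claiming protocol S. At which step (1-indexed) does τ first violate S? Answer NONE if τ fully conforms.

@1 ?Bool  ok  cont: &{stop: μZ.…, ack: μZ.…, ok: μZ.…}
@2 & stop  ok  cont: μZ.…
@3 ?Bool  ok  cont: &{stop: μZ.…, ack: μZ.…, ok: μZ.…}
@4 & stop  ok  cont: μZ.…
@5 ?Bool  ok  cont: &{stop: μZ.…, ack: μZ.…, ok: μZ.…}
@6 & ack  ok  cont: μZ.…
τ conforms to S (length 6)

NONE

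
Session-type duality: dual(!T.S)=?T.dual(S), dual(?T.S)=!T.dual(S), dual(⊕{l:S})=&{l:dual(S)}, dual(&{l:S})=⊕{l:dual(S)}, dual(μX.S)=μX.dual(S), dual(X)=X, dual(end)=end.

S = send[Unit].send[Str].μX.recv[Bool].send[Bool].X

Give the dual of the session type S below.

send[Unit] = recv[Unit]
  send[Str] = recv[Str]
    μX = μX  (rec unchanged)
      recv[Bool] = send[Bool]
        send[Bool] = recv[Bool]
          X self-dual

recv[Unit].recv[Str].μX.send[Bool].recv[Bool].X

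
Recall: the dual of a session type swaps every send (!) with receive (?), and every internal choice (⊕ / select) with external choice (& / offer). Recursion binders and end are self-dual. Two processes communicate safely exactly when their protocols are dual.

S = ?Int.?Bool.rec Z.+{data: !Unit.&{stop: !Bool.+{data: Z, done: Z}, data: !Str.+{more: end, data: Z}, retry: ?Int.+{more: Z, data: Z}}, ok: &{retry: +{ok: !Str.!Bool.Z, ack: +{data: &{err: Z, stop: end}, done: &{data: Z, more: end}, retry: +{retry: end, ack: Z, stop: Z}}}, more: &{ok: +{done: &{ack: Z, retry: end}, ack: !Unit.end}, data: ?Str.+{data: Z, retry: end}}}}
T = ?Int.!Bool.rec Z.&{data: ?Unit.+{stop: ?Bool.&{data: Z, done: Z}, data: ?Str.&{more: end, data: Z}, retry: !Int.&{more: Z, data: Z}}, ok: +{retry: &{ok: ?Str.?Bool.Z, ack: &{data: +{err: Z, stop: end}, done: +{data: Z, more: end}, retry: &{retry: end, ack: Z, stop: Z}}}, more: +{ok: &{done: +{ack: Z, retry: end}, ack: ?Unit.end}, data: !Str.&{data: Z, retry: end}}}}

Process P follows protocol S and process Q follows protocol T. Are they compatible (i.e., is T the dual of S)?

NO

?Int vs ?Int  ✗ same direction on both sides — not dual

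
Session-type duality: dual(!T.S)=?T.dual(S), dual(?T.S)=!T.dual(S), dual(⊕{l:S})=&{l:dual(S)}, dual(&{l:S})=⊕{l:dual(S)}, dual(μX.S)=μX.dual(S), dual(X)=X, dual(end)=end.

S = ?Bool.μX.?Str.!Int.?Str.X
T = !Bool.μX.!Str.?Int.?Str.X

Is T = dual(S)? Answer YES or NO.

NO

?Bool vs !Bool  ✓
  μX vs μX  ✓ (binder kept)
    ?Str vs !Str  ✓
      !Int vs ?Int  ✓
        ?Str vs ?Str  ✗ same direction on both sides — not dual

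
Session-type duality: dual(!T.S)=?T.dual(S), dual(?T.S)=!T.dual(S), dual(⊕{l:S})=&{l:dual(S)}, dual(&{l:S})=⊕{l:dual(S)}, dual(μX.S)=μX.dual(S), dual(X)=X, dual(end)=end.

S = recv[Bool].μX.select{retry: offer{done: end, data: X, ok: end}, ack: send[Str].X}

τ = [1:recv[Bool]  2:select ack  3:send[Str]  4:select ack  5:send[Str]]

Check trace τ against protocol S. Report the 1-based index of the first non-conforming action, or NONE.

NONE

[1] recv[Bool]  ok  residual = μX.…
[2] select ack  ok  residual = send[Str].μX.…
[3] send[Str]  ok  residual = μX.…
[4] select ack  ok  residual = send[Str].μX.…
[5] send[Str]  ok  residual = μX.…
trace exhausted — no violation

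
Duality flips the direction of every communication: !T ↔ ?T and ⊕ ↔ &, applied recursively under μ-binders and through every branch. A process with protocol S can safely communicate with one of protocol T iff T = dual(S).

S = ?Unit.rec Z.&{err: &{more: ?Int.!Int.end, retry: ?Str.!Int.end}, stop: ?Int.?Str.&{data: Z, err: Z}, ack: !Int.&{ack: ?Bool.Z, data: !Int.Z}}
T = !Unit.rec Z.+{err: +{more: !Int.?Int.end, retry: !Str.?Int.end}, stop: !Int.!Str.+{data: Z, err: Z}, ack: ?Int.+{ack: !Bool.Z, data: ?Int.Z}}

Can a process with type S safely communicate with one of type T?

YES

?Unit | !Unit  ok
  rec Z | rec Z  ok (μ self-dual)
    &{err,stop,ack} | +{err,stop,ack}  ok label sets agree
      • err:
        &{more,retry} | +{more,retry}  ok label sets agree
          • more:
            ?Int | !Int  ok
              !Int | ?Int  ok
                end | end  ok
          • retry:
            ?Str | !Str  ok
              !Int | ?Int  ok
                end | end  ok
      • stop:
        ?Int | !Int  ok
          ?Str | !Str  ok
            &{data,err} | +{data,err}  ok label sets agree
              • data:
                Z | Z  ok
              • err:
                Z | Z  ok
      • ack:
        !Int | ?Int  ok
          &{ack,data} | +{ack,data}  ok label sets agree
            • ack:
              ?Bool | !Bool  ok
                Z | Z  ok
            • data:
              !Int | ?Int  ok
                Z | Z  ok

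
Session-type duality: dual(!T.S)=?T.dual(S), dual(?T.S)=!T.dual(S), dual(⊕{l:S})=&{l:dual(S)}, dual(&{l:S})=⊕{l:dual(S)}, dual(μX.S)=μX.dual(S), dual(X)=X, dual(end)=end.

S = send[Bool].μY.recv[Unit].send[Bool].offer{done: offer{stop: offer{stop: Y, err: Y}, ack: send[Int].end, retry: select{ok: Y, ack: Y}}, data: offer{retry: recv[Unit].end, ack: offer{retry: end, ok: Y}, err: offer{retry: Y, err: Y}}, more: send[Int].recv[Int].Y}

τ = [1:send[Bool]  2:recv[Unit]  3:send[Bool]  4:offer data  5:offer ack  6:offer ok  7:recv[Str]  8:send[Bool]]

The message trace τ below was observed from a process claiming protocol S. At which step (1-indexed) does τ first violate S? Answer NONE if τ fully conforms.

[1] send[Bool]  match  now at μY.…
[2] recv[Unit]  match  now at send[Bool].offer{done: offer{stop: offer{stop: μY.…, err: μY.…}, ack: send[Int].end, retry: select{ok: μY.…, ack: μY.…}}, data: offer{retry: recv[Unit].end, ack: offer{retry: end, ok: μY.…}, err: offer{retry: μY.…, err: μY.…}}, more: send[Int].recv[Int].μY.…}
[3] send[Bool]  match  now at offer{done: offer{stop: offer{stop: μY.…, err: μY.…}, ack: send[Int].end, retry: select{ok: μY.…, ack: μY.…}}, data: offer{retry: recv[Unit].end, ack: offer{retry: end, ok: μY.…}, err: offer{retry: μY.…, err: μY.…}}, more: send[Int].recv[Int].μY.…}
[4] offer data  match  now at offer{retry: recv[Unit].end, ack: offer{retry: end, ok: μY.…}, err: offer{retry: μY.…, err: μY.…}}
[5] offer ack  match  now at offer{retry: end, ok: μY.…}
[6] offer ok  match  now at μY.…
[7] got recv[Str], protocol expects recv[Unit]  ✗

7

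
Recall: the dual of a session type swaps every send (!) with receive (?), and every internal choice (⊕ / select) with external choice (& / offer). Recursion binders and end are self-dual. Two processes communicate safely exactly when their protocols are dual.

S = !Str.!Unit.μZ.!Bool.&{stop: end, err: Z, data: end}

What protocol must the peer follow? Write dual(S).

!Str → ?Str
  !Unit → ?Unit
    μZ → μZ  (μ self-dual)
      !Bool → ?Bool
        &{stop,err,data} → ⊕{stop,err,data}  (offer→select)
          • stop:
            end self-dual
          • err:
            Z self-dual
          • data:
            end self-dual

?Str.?Unit.μZ.?Bool.⊕{stop: end, err: Z, data: end}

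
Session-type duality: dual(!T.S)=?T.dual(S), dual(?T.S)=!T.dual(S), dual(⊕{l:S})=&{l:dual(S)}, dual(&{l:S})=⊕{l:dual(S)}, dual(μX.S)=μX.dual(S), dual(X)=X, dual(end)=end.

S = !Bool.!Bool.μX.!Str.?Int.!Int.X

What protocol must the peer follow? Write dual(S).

?Bool.?Bool.μX.?Str.!Int.?Int.X

!Bool → ?Bool
  !Bool → ?Bool
    μX → μX  (binder kept)
      !Str → ?Str
        ?Int → !Int
          !Int → ?Int
            X ↦ X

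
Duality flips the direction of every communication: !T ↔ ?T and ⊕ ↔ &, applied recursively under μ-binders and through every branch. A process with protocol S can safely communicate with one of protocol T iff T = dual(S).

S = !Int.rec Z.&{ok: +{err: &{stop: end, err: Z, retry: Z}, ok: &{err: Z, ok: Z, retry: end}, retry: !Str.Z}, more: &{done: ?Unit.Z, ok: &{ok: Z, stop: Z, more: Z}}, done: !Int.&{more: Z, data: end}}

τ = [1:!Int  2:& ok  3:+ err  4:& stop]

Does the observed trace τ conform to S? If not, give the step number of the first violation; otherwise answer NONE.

step 1: !Int  ✓  state: rec Z.…
step 2: & ok  ✓  state: +{err: &{stop: end, err: rec Z.…, retry: rec Z.…}, ok: &{err: rec Z.…, ok: rec Z.…, retry: end}, retry: !Str.rec Z.…}
step 3: + err  ✓  state: &{stop: end, err: rec Z.…, retry: rec Z.…}
step 4: & stop  ✓  state: end
τ conforms to S (length 4)

NONE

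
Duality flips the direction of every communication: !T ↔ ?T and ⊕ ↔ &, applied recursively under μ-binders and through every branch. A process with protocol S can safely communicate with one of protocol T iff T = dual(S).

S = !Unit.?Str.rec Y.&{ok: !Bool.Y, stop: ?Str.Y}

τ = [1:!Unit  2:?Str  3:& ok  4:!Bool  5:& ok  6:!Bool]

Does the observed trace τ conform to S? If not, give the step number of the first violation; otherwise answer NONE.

[1] !Unit  ok  now at ?Str.rec Y.…
[2] ?Str  ok  now at rec Y.…
[3] & ok  ok  now at !Bool.rec Y.…
[4] !Bool  ok  now at rec Y.…
[5] & ok  ok  now at !Bool.rec Y.…
[6] !Bool  ok  now at rec Y.…
trace exhausted — no violation

NONE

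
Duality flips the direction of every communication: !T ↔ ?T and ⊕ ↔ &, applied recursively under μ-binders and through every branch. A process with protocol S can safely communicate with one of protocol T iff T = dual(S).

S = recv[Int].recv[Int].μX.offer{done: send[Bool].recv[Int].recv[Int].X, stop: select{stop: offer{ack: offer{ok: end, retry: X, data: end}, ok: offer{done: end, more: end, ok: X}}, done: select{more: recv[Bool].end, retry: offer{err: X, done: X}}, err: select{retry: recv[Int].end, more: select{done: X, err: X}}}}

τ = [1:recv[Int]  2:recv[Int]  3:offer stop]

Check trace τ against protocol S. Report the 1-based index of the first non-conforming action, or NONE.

[1] recv[Int]  ok  residual = recv[Int].μX.…
[2] recv[Int]  ok  residual = μX.…
[3] offer stop  ok  residual = select{stop: offer{ack: offer{ok: end, retry: μX.…, data: end}, ok: offer{done: end, more: end, ok: μX.…}}, done: select{more: recv[Bool].end, retry: offer{err: μX.…, done: μX.…}}, err: select{retry: recv[Int].end, more: select{done: μX.…, err: μX.…}}}
τ conforms to S (length 3)

NONE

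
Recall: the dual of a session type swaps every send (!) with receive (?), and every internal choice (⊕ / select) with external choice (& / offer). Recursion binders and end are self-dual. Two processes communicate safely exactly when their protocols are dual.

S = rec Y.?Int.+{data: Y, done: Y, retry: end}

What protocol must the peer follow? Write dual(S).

rec Y → rec Y  (binder kept)
  ?Int → !Int
    +{data,done,retry} → &{data,done,retry}  (⊕→&)
      [data]
        Y ↦ Y
      [done]
        Y ↦ Y
      [retry]
        end ↦ end

rec Y.!Int.&{data: Y, done: Y, retry: end}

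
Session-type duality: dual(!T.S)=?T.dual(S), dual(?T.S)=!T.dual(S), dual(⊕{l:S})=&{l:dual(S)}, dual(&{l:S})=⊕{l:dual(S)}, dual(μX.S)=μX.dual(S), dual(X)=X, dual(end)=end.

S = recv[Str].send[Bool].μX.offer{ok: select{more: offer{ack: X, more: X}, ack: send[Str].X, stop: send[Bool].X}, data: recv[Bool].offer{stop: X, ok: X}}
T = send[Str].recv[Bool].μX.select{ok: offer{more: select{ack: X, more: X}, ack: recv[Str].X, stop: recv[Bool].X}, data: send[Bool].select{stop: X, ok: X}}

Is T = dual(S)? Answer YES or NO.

recv[Str] vs send[Str]  match
  send[Bool] vs recv[Bool]  match
    μX vs μX  match (binder kept)
      offer{ok,data} vs select{ok,data}  match same labels
        case ok:
          select{more,ack,stop} vs offer{more,ack,stop}  match same labels
            case more:
              offer{ack,more} vs select{ack,more}  match same labels
                case ack:
                  X vs X  match
                case more:
                  X vs X  match
            case ack:
              send[Str] vs recv[Str]  match
                X vs X  match
            case stop:
              send[Bool] vs recv[Bool]  match
                X vs X  match
        case data:
          recv[Bool] vs send[Bool]  match
            offer{stop,ok} vs select{stop,ok}  match same labels
              case stop:
                X vs X  match
              case ok:
                X vs X  match

YES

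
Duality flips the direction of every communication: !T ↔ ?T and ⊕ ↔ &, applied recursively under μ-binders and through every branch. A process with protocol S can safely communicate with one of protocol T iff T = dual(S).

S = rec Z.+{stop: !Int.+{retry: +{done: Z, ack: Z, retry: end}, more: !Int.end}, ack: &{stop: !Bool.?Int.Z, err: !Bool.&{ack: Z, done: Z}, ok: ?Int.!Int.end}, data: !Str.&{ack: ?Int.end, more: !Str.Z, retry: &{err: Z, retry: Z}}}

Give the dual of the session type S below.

rec Z.&{stop: ?Int.&{retry: &{done: Z, ack: Z, retry: end}, more: ?Int.end}, ack: +{stop: ?Bool.!Int.Z, err: ?Bool.+{ack: Z, done: Z}, ok: !Int.?Int.end}, data: ?Str.+{ack: !Int.end, more: ?Str.Z, retry: +{err: Z, retry: Z}}}

rec Z → rec Z  (μ self-dual)
  +{stop,ack,data} → &{stop,ack,data}  (select→offer)
    • stop:
      !Int → ?Int
        +{retry,more} → &{retry,more}  (select→offer)
          • retry:
            +{done,ack,retry} → &{done,ack,retry}  (select→offer)
              • done:
                dual(Z) = Z
              • ack:
                dual(Z) = Z
              • retry:
                dual(end) = end
          • more:
            !Int → ?Int
              dual(end) = end
    • ack:
      &{stop,err,ok} → +{stop,err,ok}  (external→internal)
        • stop:
          !Bool → ?Bool
            ?Int → !Int
              dual(Z) = Z
        • err:
          !Bool → ?Bool
            &{ack,done} → +{ack,done}  (external→internal)
              • ack:
                dual(Z) = Z
              • done:
                dual(Z) = Z
        • ok:
          ?Int → !Int
            !Int → ?Int
              dual(end) = end
    • data:
      !Str → ?Str
        &{ack,more,retry} → +{ack,more,retry}  (external→internal)
          • ack:
            ?Int → !Int
              dual(end) = end
          • more:
            !Str → ?Str
              dual(Z) = Z
          • retry:
            &{err,retry} → +{err,retry}  (external→internal)
              • err:
                dual(Z) = Z
              • retry:
                dual(Z) = Z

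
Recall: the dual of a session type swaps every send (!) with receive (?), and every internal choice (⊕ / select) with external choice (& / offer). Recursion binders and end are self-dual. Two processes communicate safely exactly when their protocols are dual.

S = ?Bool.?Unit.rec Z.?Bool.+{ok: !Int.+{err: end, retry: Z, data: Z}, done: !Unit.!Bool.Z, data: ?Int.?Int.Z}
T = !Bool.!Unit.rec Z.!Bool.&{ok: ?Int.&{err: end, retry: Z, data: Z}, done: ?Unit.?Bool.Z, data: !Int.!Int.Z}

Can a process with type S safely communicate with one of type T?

YES

?Bool vs !Bool  match
  ?Unit vs !Unit  match
    rec Z vs rec Z  match (binder kept)
      ?Bool vs !Bool  match
        +{ok,done,data} vs &{ok,done,data}  match label sets agree
          • ok:
            !Int vs ?Int  match
              +{err,retry,data} vs &{err,retry,data}  match label sets agree
                • err:
                  end vs end  match
                • retry:
                  Z vs Z  match
                • data:
                  Z vs Z  match
          • done:
            !Unit vs ?Unit  match
              !Bool vs ?Bool  match
                Z vs Z  match
          • data:
            ?Int vs !Int  match
              ?Int vs !Int  match
                Z vs Z  match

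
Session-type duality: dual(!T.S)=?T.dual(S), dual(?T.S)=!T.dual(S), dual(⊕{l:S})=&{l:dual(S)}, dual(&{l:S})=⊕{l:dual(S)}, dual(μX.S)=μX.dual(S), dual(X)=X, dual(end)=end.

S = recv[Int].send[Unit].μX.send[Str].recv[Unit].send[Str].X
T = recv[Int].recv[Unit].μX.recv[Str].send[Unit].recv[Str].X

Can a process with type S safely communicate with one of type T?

NO

recv[Int] | recv[Int]  ✗ same direction on both sides — not dual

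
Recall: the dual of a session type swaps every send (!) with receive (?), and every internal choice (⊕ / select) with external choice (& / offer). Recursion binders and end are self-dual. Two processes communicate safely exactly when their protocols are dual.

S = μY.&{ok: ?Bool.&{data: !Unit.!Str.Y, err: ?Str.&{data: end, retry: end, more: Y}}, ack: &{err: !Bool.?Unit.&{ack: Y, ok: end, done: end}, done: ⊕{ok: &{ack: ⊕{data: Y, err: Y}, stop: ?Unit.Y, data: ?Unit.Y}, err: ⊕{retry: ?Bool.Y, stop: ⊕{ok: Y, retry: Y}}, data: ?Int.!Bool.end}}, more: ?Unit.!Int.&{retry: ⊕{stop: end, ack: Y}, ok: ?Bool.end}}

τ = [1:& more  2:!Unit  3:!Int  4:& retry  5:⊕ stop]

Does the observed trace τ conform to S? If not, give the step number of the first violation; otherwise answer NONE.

2

[1] & more  ✓  residual = ?Unit.!Int.&{retry: ⊕{stop: end, ack: μY.…}, ok: ?Bool.end}
[2] got !Unit, protocol expects ?Unit  ✗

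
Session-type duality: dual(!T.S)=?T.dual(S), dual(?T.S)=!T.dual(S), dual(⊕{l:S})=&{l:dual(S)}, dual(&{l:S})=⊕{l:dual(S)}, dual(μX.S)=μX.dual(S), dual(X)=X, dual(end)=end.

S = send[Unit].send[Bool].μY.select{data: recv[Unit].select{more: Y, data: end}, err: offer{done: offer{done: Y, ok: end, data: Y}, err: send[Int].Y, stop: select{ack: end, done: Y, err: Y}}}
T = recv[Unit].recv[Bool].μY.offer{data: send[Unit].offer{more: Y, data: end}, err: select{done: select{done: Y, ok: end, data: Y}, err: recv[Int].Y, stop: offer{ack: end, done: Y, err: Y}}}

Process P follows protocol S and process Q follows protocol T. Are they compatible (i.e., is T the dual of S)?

send[Unit] vs recv[Unit]  ok
  send[Bool] vs recv[Bool]  ok
    μY vs μY  ok (rec unchanged)
      select{data,err} vs offer{data,err}  ok label sets agree
        • data:
          recv[Unit] vs send[Unit]  ok
            select{more,data} vs offer{more,data}  ok label sets agree
              • more:
                Y vs Y  ok
              • data:
                end vs end  ok
        • err:
          offer{done,err,stop} vs select{done,err,stop}  ok label sets agree
            • done:
              offer{done,ok,data} vs select{done,ok,data}  ok label sets agree
                • done:
                  Y vs Y  ok
                • ok:
                  end vs end  ok
                • data:
                  Y vs Y  ok
            • err:
              send[Int] vs recv[Int]  ok
                Y vs Y  ok
            • stop:
              select{ack,done,err} vs offer{ack,done,err}  ok label sets agree
                • ack:
                  end vs end  ok
                • done:
                  Y vs Y  ok
                • err:
                  Y vs Y  ok

YES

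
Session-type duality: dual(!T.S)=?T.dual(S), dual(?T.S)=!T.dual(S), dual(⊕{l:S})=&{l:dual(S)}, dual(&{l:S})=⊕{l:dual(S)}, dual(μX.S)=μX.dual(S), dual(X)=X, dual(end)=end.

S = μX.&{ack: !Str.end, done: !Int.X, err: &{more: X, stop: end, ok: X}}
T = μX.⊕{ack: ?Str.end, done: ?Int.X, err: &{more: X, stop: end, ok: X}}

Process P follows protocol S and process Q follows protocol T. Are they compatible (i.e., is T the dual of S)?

NO

μX ‖ μX  ok (binder kept)
  &{ack,done,err} ‖ ⊕{ack,done,err}  ok label sets agree
    [ack]
      !Str ‖ ?Str  ok
        end ‖ end  ok
    [done]
      !Int ‖ ?Int  ok
        X ‖ X  ok
    [err]
      &{more,stop,ok} ‖ &{more,stop,ok}  ✗ choice polarity not flipped — not dual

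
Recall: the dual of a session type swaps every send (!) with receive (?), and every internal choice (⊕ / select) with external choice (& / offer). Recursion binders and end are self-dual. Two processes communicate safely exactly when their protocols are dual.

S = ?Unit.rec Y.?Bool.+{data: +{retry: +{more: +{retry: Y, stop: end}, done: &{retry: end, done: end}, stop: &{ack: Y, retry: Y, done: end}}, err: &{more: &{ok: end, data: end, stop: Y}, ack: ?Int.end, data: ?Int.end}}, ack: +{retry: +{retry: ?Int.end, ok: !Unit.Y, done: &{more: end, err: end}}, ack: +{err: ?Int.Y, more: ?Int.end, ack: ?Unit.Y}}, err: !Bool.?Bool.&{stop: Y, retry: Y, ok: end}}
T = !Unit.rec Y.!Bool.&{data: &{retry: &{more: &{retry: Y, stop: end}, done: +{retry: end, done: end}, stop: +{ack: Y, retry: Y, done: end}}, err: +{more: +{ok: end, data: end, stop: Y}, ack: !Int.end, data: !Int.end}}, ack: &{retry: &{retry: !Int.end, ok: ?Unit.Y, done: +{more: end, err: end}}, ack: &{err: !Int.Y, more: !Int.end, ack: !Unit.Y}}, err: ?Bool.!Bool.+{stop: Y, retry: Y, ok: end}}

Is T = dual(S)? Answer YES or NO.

YES

?Unit | !Unit  match
  rec Y | rec Y  match (rec unchanged)
    ?Bool | !Bool  match
      +{data,ack,err} | &{data,ack,err}  match same labels
        [data]
          +{retry,err} | &{retry,err}  match same labels
            [retry]
              +{more,done,stop} | &{more,done,stop}  match same labels
                [more]
                  +{retry,stop} | &{retry,stop}  match same labels
                    [retry]
                      Y | Y  match
                    [stop]
                      end | end  match
                [done]
                  &{retry,done} | +{retry,done}  match same labels
                    [retry]
                      end | end  match
                    [done]
                      end | end  match
                [stop]
                  &{ack,retry,done} | +{ack,retry,done}  match same labels
                    [ack]
                      Y | Y  match
                    [retry]
                      Y | Y  match
                    [done]
                      end | end  match
            [err]
              &{more,ack,data} | +{more,ack,data}  match same labels
                [more]
                  &{ok,data,stop} | +{ok,data,stop}  match same labels
                    [ok]
                      end | end  match
                    [data]
                      end | end  match
                    [stop]
                      Y | Y  match
                [ack]
                  ?Int | !Int  match
                    end | end  match
                [data]
                  ?Int | !Int  match
                    end | end  match
        [ack]
          +{retry,ack} | &{retry,ack}  match same labels
            [retry]
              +{retry,ok,done} | &{retry,ok,done}  match same labels
                [retry]
                  ?Int | !Int  match
                    end | end  match
                [ok]
                  !Unit | ?Unit  match
                    Y | Y  match
                [done]
                  &{more,err} | +{more,err}  match same labels
                    [more]
                      end | end  match
                    [err]
                      end | end  match
            [ack]
              +{err,more,ack} | &{err,more,ack}  match same labels
                [err]
                  ?Int | !Int  match
                    Y | Y  match
                [more]
                  ?Int | !Int  match
                    end | end  match
                [ack]
                  ?Unit | !Unit  match
                    Y | Y  match
        [err]
          !Bool | ?Bool  match
            ?Bool | !Bool  match
              &{stop,retry,ok} | +{stop,retry,ok}  match same labels
                [stop]
                  Y | Y  match
                [retry]
                  Y | Y  match
                [ok]
                  end | end  match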